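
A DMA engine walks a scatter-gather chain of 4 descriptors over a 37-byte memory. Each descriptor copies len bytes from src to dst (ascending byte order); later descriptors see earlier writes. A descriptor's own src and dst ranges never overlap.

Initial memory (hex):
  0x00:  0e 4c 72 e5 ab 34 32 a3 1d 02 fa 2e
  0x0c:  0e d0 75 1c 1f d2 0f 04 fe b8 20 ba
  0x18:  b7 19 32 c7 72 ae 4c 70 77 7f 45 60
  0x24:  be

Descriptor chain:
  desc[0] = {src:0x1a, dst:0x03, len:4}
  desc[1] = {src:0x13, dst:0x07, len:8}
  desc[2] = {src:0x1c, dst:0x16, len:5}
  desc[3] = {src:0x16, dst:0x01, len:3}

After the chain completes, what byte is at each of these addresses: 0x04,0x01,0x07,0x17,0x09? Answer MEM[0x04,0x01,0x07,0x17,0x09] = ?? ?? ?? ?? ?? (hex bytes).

MEM[0x04,0x01,0x07,0x17,0x09] = c7 72 04 ae b8

#0 dst[0x03+4] := {0x32,0xc7,0x72,0xae}
#1 dst[0x07+8] := {0x04,0xfe,0xb8,0x20,0xba,0xb7,0x19,0x32}
#2 dst[0x16+5] := {0x72,0xae,0x4c,0x70,0x77}
#3 dst[0x01+3] := {0x72,0xae,0x4c}
query mem[0x04]=0xc7, mem[0x01]=0x72, mem[0x07]=0x04, mem[0x17]=0xae, mem[0x09]=0xb8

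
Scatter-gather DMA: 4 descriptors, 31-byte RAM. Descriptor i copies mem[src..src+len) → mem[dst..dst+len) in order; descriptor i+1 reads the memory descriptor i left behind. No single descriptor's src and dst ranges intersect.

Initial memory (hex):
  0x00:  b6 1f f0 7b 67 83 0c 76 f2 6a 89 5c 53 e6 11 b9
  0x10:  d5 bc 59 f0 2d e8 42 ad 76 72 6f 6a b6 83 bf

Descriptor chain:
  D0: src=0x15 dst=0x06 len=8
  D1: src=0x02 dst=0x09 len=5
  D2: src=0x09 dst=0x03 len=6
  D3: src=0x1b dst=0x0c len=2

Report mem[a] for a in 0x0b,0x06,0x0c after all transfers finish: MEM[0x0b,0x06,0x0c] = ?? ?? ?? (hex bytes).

MEM[0x0b,0x06,0x0c] = 67 83 6a

  after D0: wrote 8B at 0x06 = e842ad76726f6ab6
  after D1: wrote 5B at 0x09 = f07b6783e8
  after D2: wrote 6B at 0x03 = f07b6783e811
  after D3: wrote 2B at 0x0c = 6ab6
query mem[0x0b]=0x67, mem[0x06]=0x83, mem[0x0c]=0x6a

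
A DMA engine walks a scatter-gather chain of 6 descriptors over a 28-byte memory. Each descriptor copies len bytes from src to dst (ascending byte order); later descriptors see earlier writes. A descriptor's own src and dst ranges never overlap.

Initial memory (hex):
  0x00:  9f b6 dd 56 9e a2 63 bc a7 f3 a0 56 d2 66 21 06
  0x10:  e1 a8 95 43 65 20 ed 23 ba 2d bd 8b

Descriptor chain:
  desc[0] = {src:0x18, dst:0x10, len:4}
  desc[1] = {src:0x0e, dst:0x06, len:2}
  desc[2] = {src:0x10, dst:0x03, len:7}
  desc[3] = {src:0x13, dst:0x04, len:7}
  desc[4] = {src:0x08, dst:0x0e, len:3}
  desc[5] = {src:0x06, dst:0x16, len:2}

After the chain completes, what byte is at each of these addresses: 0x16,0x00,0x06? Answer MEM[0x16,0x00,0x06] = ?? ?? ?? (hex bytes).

#0 dst[0x10+4] := {0xba,0x2d,0xbd,0x8b}
#1 dst[0x06+2] := {0x21,0x06}
#2 dst[0x03+7] := {0xba,0x2d,0xbd,0x8b,0x65,0x20,0xed}
#3 dst[0x04+7] := {0x8b,0x65,0x20,0xed,0x23,0xba,0x2d}
#4 dst[0x0e+3] := {0x23,0xba,0x2d}
#5 dst[0x16+2] := {0x20,0xed}
query mem[0x16]=0x20, mem[0x00]=0x9f, mem[0x06]=0x20

MEM[0x16,0x00,0x06] = 20 9f 20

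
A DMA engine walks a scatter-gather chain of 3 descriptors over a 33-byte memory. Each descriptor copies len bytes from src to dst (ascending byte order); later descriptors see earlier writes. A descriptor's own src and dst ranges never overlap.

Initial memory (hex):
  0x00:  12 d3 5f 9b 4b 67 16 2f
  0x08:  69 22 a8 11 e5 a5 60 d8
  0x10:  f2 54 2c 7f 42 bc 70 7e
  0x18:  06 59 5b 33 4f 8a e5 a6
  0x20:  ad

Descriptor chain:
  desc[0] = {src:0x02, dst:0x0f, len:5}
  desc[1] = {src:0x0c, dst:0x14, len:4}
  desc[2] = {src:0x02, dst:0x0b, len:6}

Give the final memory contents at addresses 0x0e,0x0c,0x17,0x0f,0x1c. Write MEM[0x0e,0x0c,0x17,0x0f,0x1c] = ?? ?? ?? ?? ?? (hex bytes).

D0: mem[0x0f..0x13] <- [5f 9b 4b 67 16]
D1: mem[0x14..0x17] <- [e5 a5 60 5f]
D2: mem[0x0b..0x10] <- [5f 9b 4b 67 16 2f]
query mem[0x0e]=0x67, mem[0x0c]=0x9b, mem[0x17]=0x5f, mem[0x0f]=0x16, mem[0x1c]=0x4f

MEM[0x0e,0x0c,0x17,0x0f,0x1c] = 67 9b 5f 16 4f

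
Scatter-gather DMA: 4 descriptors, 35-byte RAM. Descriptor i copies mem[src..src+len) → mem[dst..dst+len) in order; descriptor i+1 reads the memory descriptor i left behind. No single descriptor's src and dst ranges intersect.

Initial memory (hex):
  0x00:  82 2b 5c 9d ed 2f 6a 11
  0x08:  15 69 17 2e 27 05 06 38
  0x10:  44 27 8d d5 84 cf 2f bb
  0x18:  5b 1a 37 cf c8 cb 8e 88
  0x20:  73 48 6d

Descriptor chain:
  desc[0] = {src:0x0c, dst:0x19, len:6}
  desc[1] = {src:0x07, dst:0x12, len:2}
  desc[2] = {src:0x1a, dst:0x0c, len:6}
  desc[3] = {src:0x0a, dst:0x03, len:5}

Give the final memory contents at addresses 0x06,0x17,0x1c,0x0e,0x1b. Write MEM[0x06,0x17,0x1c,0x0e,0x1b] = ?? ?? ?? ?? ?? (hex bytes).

D0: mem[0x19..0x1e] <- [27 05 06 38 44 27]
D1: mem[0x12..0x13] <- [11 15]
D2: mem[0x0c..0x11] <- [05 06 38 44 27 88]
D3: mem[0x03..0x07] <- [17 2e 05 06 38]
query mem[0x06]=0x06, mem[0x17]=0xbb, mem[0x1c]=0x38, mem[0x0e]=0x38, mem[0x1b]=0x06

MEM[0x06,0x17,0x1c,0x0e,0x1b] = 06 bb 38 38 06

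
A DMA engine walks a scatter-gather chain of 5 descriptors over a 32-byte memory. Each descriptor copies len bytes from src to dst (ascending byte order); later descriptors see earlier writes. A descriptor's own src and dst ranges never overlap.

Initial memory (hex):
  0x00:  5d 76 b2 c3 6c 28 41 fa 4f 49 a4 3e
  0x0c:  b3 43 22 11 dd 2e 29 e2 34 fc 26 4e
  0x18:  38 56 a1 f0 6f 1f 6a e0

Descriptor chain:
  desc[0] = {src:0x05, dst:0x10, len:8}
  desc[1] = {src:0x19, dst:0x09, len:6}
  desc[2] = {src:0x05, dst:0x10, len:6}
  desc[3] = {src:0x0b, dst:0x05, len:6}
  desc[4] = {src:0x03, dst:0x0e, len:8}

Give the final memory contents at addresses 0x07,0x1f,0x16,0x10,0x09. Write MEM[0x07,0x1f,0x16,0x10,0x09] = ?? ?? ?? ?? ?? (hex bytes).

MEM[0x07,0x1f,0x16,0x10,0x09] = 1f e0 3e f0 11

  after D0: wrote 8B at 0x10 = 2841fa4f49a43eb3
  after D1: wrote 6B at 0x09 = 56a1f06f1f6a
  after D2: wrote 6B at 0x10 = 2841fa4f56a1
  after D3: wrote 6B at 0x05 = f06f1f6a1128
  after D4: wrote 8B at 0x0e = c36cf06f1f6a1128
query mem[0x07]=0x1f, mem[0x1f]=0xe0, mem[0x16]=0x3e, mem[0x10]=0xf0, mem[0x09]=0x11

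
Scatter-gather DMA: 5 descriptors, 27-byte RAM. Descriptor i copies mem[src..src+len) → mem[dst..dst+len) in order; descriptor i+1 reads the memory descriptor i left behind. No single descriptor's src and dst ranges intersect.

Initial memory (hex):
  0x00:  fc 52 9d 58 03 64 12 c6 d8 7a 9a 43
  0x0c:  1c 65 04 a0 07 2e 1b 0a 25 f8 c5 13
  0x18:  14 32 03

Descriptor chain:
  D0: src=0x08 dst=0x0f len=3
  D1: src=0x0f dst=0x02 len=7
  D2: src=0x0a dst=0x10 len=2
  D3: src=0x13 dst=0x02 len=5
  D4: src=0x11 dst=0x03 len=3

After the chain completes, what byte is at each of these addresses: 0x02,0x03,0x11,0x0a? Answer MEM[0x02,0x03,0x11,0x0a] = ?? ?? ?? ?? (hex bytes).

  after D0: wrote 3B at 0x0f = d87a9a
  after D1: wrote 7B at 0x02 = d87a9a1b0a25f8
  after D2: wrote 2B at 0x10 = 9a43
  after D3: wrote 5B at 0x02 = 0a25f8c513
  after D4: wrote 3B at 0x03 = 431b0a
query mem[0x02]=0x0a, mem[0x03]=0x43, mem[0x11]=0x43, mem[0x0a]=0x9a

MEM[0x02,0x03,0x11,0x0a] = 0a 43 43 9a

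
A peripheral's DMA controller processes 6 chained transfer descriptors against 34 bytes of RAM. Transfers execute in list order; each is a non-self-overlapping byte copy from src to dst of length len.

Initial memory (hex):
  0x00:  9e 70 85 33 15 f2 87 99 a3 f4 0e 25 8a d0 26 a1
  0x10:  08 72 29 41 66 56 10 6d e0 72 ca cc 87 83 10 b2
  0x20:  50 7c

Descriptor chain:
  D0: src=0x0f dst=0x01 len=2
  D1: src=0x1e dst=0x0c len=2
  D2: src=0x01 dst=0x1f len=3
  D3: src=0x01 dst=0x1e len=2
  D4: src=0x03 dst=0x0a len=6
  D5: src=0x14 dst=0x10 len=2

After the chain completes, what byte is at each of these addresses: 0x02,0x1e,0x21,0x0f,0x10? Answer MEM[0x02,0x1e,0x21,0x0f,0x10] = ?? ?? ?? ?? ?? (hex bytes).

[0] 0x0f->0x01 len=2 : a1 08
[1] 0x1e->0x0c len=2 : 10 b2
[2] 0x01->0x1f len=3 : a1 08 33
[3] 0x01->0x1e len=2 : a1 08
[4] 0x03->0x0a len=6 : 33 15 f2 87 99 a3
[5] 0x14->0x10 len=2 : 66 56
query mem[0x02]=0x08, mem[0x1e]=0xa1, mem[0x21]=0x33, mem[0x0f]=0xa3, mem[0x10]=0x66

MEM[0x02,0x1e,0x21,0x0f,0x10] = 08 a1 33 a3 66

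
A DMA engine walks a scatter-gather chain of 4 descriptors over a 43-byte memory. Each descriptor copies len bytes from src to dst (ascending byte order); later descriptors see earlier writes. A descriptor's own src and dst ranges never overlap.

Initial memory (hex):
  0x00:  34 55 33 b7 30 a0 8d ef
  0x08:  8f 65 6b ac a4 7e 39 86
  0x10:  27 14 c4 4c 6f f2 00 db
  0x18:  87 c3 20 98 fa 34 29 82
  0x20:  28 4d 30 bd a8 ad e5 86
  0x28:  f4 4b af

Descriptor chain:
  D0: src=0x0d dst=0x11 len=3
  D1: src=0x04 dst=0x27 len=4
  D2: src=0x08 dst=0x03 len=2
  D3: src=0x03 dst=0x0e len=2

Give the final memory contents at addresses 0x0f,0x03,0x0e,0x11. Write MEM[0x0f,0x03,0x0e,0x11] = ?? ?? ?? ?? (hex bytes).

MEM[0x0f,0x03,0x0e,0x11] = 65 8f 8f 7e

D0: mem[0x11..0x13] <- [7e 39 86]
D1: mem[0x27..0x2a] <- [30 a0 8d ef]
D2: mem[0x03..0x04] <- [8f 65]
D3: mem[0x0e..0x0f] <- [8f 65]
query mem[0x0f]=0x65, mem[0x03]=0x8f, mem[0x0e]=0x8f, mem[0x11]=0x7e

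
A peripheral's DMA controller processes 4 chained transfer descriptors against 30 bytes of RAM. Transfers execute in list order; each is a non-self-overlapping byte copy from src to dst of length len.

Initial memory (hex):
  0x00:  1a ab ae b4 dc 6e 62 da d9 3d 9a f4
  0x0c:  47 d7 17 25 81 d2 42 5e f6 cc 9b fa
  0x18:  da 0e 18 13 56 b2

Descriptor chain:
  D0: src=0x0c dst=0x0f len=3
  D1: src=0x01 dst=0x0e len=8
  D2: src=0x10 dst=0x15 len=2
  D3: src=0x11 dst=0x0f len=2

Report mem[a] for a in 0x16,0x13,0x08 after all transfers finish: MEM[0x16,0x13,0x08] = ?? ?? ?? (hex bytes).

[0] 0x0c->0x0f len=3 : 47 d7 17
[1] 0x01->0x0e len=8 : ab ae b4 dc 6e 62 da d9
[2] 0x10->0x15 len=2 : b4 dc
[3] 0x11->0x0f len=2 : dc 6e
query mem[0x16]=0xdc, mem[0x13]=0x62, mem[0x08]=0xd9

MEM[0x16,0x13,0x08] = dc 62 d9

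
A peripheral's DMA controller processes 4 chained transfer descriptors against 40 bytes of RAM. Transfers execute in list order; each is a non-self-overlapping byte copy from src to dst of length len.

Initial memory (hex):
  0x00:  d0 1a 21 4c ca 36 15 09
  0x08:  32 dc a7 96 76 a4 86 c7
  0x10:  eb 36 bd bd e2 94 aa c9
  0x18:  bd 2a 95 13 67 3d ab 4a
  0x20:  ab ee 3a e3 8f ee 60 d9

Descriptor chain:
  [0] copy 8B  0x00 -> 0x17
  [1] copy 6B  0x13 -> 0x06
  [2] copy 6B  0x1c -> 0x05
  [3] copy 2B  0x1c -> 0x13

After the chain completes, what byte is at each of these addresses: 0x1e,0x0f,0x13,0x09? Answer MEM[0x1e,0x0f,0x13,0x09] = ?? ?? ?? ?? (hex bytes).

D0: mem[0x17..0x1e] <- [d0 1a 21 4c ca 36 15 09]
D1: mem[0x06..0x0b] <- [bd e2 94 aa d0 1a]
D2: mem[0x05..0x0a] <- [36 15 09 4a ab ee]
D3: mem[0x13..0x14] <- [36 15]
query mem[0x1e]=0x09, mem[0x0f]=0xc7, mem[0x13]=0x36, mem[0x09]=0xab

MEM[0x1e,0x0f,0x13,0x09] = 09 c7 36 ab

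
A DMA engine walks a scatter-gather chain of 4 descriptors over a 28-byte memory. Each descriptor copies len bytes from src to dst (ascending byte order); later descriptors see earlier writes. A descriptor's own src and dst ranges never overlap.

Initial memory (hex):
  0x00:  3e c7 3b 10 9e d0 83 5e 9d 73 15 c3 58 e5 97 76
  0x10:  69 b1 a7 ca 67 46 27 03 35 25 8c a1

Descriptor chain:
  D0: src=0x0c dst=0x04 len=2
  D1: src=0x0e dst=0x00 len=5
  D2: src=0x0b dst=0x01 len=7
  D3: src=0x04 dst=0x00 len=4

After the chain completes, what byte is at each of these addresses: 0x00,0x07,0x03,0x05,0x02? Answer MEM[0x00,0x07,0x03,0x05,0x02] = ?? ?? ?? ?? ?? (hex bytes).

D0: mem[0x04..0x05] <- [58 e5]
D1: mem[0x00..0x04] <- [97 76 69 b1 a7]
D2: mem[0x01..0x07] <- [c3 58 e5 97 76 69 b1]
D3: mem[0x00..0x03] <- [97 76 69 b1]
query mem[0x00]=0x97, mem[0x07]=0xb1, mem[0x03]=0xb1, mem[0x05]=0x76, mem[0x02]=0x69

MEM[0x00,0x07,0x03,0x05,0x02] = 97 b1 b1 76 69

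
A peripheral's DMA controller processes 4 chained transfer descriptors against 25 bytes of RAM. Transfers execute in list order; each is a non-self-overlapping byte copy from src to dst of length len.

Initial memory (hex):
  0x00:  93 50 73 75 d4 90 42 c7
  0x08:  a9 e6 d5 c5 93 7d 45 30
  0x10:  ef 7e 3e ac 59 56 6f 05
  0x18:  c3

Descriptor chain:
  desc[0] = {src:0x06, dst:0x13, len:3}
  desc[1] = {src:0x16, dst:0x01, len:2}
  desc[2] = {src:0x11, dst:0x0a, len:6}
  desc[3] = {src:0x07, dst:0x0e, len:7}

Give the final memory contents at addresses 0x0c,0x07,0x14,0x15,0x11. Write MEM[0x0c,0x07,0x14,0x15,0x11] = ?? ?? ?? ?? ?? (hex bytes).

  after D0: wrote 3B at 0x13 = 42c7a9
  after D1: wrote 2B at 0x01 = 6f05
  after D2: wrote 6B at 0x0a = 7e3e42c7a96f
  after D3: wrote 7B at 0x0e = c7a9e67e3e42c7
query mem[0x0c]=0x42, mem[0x07]=0xc7, mem[0x14]=0xc7, mem[0x15]=0xa9, mem[0x11]=0x7e

MEM[0x0c,0x07,0x14,0x15,0x11] = 42 c7 c7 a9 7e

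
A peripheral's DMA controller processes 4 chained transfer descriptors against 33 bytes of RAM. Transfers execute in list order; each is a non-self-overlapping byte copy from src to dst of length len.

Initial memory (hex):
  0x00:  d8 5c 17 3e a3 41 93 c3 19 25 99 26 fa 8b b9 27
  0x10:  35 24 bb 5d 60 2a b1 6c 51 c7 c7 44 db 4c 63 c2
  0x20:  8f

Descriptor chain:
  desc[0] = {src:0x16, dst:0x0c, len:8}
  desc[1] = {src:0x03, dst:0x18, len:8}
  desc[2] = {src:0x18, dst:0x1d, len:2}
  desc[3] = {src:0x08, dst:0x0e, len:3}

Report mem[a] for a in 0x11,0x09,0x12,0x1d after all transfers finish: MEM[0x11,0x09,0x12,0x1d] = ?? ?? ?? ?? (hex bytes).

D0: mem[0x0c..0x13] <- [b1 6c 51 c7 c7 44 db 4c]
D1: mem[0x18..0x1f] <- [3e a3 41 93 c3 19 25 99]
D2: mem[0x1d..0x1e] <- [3e a3]
D3: mem[0x0e..0x10] <- [19 25 99]
query mem[0x11]=0x44, mem[0x09]=0x25, mem[0x12]=0xdb, mem[0x1d]=0x3e

MEM[0x11,0x09,0x12,0x1d] = 44 25 db 3e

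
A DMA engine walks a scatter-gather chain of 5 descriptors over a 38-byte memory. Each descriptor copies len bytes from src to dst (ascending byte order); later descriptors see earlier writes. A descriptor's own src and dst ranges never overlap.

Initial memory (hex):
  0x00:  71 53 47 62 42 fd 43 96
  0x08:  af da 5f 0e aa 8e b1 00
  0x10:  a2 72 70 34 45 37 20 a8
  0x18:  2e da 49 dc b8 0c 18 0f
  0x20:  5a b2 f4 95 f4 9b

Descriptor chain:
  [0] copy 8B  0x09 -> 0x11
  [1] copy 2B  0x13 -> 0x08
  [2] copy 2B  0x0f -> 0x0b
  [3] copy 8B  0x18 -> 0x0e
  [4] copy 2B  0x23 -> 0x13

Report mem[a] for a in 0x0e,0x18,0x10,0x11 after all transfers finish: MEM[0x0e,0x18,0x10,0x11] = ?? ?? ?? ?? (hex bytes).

MEM[0x0e,0x18,0x10,0x11] = a2 a2 49 dc

  after D0: wrote 8B at 0x11 = da5f0eaa8eb100a2
  after D1: wrote 2B at 0x08 = 0eaa
  after D2: wrote 2B at 0x0b = 00a2
  after D3: wrote 8B at 0x0e = a2da49dcb80c180f
  after D4: wrote 2B at 0x13 = 95f4
query mem[0x0e]=0xa2, mem[0x18]=0xa2, mem[0x10]=0x49, mem[0x11]=0xdc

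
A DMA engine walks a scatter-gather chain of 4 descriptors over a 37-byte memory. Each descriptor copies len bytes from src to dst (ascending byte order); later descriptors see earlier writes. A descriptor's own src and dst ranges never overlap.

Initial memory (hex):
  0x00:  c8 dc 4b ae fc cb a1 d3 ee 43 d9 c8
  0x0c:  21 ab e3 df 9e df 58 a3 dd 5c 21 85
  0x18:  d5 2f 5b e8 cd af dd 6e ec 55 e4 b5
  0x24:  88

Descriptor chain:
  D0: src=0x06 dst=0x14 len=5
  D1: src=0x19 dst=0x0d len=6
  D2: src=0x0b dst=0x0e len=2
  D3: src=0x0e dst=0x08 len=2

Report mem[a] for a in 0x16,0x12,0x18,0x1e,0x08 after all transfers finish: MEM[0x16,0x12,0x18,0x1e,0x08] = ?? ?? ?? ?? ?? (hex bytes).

MEM[0x16,0x12,0x18,0x1e,0x08] = ee dd d9 dd c8

#0 dst[0x14+5] := {0xa1,0xd3,0xee,0x43,0xd9}
#1 dst[0x0d+6] := {0x2f,0x5b,0xe8,0xcd,0xaf,0xdd}
#2 dst[0x0e+2] := {0xc8,0x21}
#3 dst[0x08+2] := {0xc8,0x21}
query mem[0x16]=0xee, mem[0x12]=0xdd, mem[0x18]=0xd9, mem[0x1e]=0xdd, mem[0x08]=0xc8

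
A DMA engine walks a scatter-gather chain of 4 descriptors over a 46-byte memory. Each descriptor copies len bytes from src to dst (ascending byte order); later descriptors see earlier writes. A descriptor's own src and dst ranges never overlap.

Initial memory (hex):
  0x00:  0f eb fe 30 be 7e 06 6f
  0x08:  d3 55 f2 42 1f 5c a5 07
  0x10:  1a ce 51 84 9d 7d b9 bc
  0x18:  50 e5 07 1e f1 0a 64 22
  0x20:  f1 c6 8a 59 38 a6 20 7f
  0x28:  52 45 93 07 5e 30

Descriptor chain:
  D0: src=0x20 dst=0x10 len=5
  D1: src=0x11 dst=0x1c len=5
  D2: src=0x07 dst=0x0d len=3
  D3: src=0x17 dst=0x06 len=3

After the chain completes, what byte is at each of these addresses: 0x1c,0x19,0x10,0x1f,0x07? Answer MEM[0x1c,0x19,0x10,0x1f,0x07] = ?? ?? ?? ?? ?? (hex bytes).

  after D0: wrote 5B at 0x10 = f1c68a5938
  after D1: wrote 5B at 0x1c = c68a59387d
  after D2: wrote 3B at 0x0d = 6fd355
  after D3: wrote 3B at 0x06 = bc50e5
query mem[0x1c]=0xc6, mem[0x19]=0xe5, mem[0x10]=0xf1, mem[0x1f]=0x38, mem[0x07]=0x50

MEM[0x1c,0x19,0x10,0x1f,0x07] = c6 e5 f1 38 50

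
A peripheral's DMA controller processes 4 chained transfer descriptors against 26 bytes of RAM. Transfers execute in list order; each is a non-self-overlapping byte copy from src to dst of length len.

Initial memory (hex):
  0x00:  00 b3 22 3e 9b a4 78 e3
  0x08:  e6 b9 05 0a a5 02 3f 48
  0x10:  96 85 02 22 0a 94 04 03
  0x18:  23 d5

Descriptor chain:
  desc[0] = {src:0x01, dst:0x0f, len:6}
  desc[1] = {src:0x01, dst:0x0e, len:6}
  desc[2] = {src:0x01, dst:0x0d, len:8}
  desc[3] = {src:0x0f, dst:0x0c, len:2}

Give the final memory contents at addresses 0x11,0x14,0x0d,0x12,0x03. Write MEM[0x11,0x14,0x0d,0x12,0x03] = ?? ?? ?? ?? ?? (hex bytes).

[0] 0x01->0x0f len=6 : b3 22 3e 9b a4 78
[1] 0x01->0x0e len=6 : b3 22 3e 9b a4 78
[2] 0x01->0x0d len=8 : b3 22 3e 9b a4 78 e3 e6
[3] 0x0f->0x0c len=2 : 3e 9b
query mem[0x11]=0xa4, mem[0x14]=0xe6, mem[0x0d]=0x9b, mem[0x12]=0x78, mem[0x03]=0x3e

MEM[0x11,0x14,0x0d,0x12,0x03] = a4 e6 9b 78 3e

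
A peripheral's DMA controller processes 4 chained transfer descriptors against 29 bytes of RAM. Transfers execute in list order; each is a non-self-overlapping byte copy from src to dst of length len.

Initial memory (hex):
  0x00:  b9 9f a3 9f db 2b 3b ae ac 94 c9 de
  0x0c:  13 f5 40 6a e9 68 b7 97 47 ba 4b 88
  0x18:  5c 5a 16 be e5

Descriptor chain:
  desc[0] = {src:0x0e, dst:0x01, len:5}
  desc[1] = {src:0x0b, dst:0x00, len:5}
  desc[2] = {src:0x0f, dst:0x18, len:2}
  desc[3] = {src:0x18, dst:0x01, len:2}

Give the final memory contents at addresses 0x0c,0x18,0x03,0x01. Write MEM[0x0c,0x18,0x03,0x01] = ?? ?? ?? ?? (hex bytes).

D0: mem[0x01..0x05] <- [40 6a e9 68 b7]
D1: mem[0x00..0x04] <- [de 13 f5 40 6a]
D2: mem[0x18..0x19] <- [6a e9]
D3: mem[0x01..0x02] <- [6a e9]
query mem[0x0c]=0x13, mem[0x18]=0x6a, mem[0x03]=0x40, mem[0x01]=0x6a

MEM[0x0c,0x18,0x03,0x01] = 13 6a 40 6a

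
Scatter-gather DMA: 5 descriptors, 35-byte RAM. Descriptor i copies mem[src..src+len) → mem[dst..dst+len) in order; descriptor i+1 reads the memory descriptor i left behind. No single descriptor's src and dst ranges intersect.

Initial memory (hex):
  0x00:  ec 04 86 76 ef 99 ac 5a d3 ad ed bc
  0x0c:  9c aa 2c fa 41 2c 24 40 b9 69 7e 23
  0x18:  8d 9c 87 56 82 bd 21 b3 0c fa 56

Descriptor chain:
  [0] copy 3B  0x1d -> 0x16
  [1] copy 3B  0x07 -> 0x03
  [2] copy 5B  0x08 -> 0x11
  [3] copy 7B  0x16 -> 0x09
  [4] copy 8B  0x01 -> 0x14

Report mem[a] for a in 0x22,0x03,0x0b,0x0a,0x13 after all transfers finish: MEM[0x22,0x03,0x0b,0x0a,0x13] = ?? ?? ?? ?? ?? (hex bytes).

D0: mem[0x16..0x18] <- [bd 21 b3]
D1: mem[0x03..0x05] <- [5a d3 ad]
D2: mem[0x11..0x15] <- [d3 ad ed bc 9c]
D3: mem[0x09..0x0f] <- [bd 21 b3 9c 87 56 82]
D4: mem[0x14..0x1b] <- [04 86 5a d3 ad ac 5a d3]
query mem[0x22]=0x56, mem[0x03]=0x5a, mem[0x0b]=0xb3, mem[0x0a]=0x21, mem[0x13]=0xed

MEM[0x22,0x03,0x0b,0x0a,0x13] = 56 5a b3 21 ed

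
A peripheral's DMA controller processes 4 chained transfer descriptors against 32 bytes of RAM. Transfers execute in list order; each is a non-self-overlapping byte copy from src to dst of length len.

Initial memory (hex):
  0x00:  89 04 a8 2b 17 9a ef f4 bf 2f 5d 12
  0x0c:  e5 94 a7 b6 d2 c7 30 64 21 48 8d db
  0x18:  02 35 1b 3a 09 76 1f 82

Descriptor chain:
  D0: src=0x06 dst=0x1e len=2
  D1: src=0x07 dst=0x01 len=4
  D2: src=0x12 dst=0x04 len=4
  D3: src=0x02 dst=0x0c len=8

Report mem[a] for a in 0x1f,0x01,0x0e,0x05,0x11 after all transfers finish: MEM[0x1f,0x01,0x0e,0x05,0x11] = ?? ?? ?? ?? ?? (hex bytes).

[0] 0x06->0x1e len=2 : ef f4
[1] 0x07->0x01 len=4 : f4 bf 2f 5d
[2] 0x12->0x04 len=4 : 30 64 21 48
[3] 0x02->0x0c len=8 : bf 2f 30 64 21 48 bf 2f
query mem[0x1f]=0xf4, mem[0x01]=0xf4, mem[0x0e]=0x30, mem[0x05]=0x64, mem[0x11]=0x48

MEM[0x1f,0x01,0x0e,0x05,0x11] = f4 f4 30 64 48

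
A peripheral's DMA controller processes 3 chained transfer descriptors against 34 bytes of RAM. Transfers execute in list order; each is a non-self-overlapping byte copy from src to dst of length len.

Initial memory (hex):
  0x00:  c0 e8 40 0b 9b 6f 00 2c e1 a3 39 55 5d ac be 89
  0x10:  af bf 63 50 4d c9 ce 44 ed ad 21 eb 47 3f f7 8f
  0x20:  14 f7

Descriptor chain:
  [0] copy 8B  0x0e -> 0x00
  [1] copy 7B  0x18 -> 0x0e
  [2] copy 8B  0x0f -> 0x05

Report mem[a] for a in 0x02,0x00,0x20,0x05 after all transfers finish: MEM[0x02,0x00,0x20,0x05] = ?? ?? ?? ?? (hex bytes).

  after D0: wrote 8B at 0x00 = be89afbf63504dc9
  after D1: wrote 7B at 0x0e = edad21eb473ff7
  after D2: wrote 8B at 0x05 = ad21eb473ff7c9ce
query mem[0x02]=0xaf, mem[0x00]=0xbe, mem[0x20]=0x14, mem[0x05]=0xad

MEM[0x02,0x00,0x20,0x05] = af be 14 ad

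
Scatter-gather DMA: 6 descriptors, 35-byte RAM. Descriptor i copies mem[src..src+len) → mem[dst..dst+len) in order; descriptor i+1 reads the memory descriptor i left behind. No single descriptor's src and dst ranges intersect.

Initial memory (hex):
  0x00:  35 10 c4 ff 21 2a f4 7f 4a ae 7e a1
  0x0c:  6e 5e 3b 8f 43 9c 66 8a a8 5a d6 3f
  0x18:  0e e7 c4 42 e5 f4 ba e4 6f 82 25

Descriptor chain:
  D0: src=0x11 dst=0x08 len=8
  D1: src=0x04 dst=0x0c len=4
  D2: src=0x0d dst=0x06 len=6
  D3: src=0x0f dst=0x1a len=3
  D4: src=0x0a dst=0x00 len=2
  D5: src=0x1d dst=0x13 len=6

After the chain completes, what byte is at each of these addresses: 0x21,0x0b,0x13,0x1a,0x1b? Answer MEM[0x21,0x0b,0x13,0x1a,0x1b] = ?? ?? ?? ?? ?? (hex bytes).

MEM[0x21,0x0b,0x13,0x1a,0x1b] = 82 66 f4 7f 43

  after D0: wrote 8B at 0x08 = 9c668aa85ad63f0e
  after D1: wrote 4B at 0x0c = 212af47f
  after D2: wrote 6B at 0x06 = 2af47f439c66
  after D3: wrote 3B at 0x1a = 7f439c
  after D4: wrote 2B at 0x00 = 9c66
  after D5: wrote 6B at 0x13 = f4bae46f8225
query mem[0x21]=0x82, mem[0x0b]=0x66, mem[0x13]=0xf4, mem[0x1a]=0x7f, mem[0x1b]=0x43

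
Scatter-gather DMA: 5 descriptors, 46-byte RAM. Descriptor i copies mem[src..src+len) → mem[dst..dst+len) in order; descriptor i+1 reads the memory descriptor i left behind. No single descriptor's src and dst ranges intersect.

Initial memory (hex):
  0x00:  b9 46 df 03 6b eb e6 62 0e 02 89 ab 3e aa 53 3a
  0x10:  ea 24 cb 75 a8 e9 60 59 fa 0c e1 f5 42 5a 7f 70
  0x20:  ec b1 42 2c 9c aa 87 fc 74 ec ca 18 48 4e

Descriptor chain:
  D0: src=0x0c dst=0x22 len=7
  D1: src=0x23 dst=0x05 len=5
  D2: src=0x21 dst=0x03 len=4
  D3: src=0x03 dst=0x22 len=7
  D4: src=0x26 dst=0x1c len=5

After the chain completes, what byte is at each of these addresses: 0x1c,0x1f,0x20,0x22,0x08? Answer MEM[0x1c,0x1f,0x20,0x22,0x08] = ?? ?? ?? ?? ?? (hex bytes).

MEM[0x1c,0x1f,0x20,0x22,0x08] = 3a ec ca b1 ea

  after D0: wrote 7B at 0x22 = 3eaa533aea24cb
  after D1: wrote 5B at 0x05 = aa533aea24
  after D2: wrote 4B at 0x03 = b13eaa53
  after D3: wrote 7B at 0x22 = b13eaa533aea24
  after D4: wrote 5B at 0x1c = 3aea24ecca
query mem[0x1c]=0x3a, mem[0x1f]=0xec, mem[0x20]=0xca, mem[0x22]=0xb1, mem[0x08]=0xea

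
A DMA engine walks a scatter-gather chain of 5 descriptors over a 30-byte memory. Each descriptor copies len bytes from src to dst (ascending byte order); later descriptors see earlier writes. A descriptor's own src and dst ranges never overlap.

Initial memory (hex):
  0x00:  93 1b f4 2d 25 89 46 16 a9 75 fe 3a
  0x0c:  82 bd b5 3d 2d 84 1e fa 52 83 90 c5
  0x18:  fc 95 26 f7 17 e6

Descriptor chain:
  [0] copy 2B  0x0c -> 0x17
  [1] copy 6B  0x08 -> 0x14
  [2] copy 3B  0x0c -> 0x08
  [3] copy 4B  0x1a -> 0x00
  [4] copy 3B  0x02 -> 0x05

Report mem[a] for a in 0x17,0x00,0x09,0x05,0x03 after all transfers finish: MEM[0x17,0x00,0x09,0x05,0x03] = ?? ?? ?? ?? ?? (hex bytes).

  after D0: wrote 2B at 0x17 = 82bd
  after D1: wrote 6B at 0x14 = a975fe3a82bd
  after D2: wrote 3B at 0x08 = 82bdb5
  after D3: wrote 4B at 0x00 = 26f717e6
  after D4: wrote 3B at 0x05 = 17e625
query mem[0x17]=0x3a, mem[0x00]=0x26, mem[0x09]=0xbd, mem[0x05]=0x17, mem[0x03]=0xe6

MEM[0x17,0x00,0x09,0x05,0x03] = 3a 26 bd 17 e6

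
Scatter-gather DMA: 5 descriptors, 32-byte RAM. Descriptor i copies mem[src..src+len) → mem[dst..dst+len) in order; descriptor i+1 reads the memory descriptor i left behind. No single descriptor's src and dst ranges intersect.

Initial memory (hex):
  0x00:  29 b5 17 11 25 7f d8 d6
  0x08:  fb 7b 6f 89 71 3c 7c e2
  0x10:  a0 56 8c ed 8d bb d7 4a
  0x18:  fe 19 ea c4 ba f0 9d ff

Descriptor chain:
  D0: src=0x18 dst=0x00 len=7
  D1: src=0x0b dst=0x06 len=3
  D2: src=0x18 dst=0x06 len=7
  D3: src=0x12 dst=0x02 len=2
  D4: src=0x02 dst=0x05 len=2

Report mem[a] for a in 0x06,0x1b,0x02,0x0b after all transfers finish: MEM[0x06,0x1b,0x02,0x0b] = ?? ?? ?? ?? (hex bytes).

[0] 0x18->0x00 len=7 : fe 19 ea c4 ba f0 9d
[1] 0x0b->0x06 len=3 : 89 71 3c
[2] 0x18->0x06 len=7 : fe 19 ea c4 ba f0 9d
[3] 0x12->0x02 len=2 : 8c ed
[4] 0x02->0x05 len=2 : 8c ed
query mem[0x06]=0xed, mem[0x1b]=0xc4, mem[0x02]=0x8c, mem[0x0b]=0xf0

MEM[0x06,0x1b,0x02,0x0b] = ed c4 8c f0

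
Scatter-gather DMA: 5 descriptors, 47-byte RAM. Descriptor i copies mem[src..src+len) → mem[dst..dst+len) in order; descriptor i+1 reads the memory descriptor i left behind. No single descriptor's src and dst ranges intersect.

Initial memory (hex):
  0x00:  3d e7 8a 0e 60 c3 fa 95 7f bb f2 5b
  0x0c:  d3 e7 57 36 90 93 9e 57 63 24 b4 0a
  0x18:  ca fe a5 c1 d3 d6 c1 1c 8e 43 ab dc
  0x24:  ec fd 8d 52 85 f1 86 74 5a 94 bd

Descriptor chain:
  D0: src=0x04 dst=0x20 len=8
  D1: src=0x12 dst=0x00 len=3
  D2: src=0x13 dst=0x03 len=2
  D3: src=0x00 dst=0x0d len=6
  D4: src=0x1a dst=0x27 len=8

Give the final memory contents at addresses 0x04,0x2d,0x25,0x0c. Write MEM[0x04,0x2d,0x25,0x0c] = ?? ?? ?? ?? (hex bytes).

MEM[0x04,0x2d,0x25,0x0c] = 63 60 bb d3

  after D0: wrote 8B at 0x20 = 60c3fa957fbbf25b
  after D1: wrote 3B at 0x00 = 9e5763
  after D2: wrote 2B at 0x03 = 5763
  after D3: wrote 6B at 0x0d = 9e57635763c3
  after D4: wrote 8B at 0x27 = a5c1d3d6c11c60c3
query mem[0x04]=0x63, mem[0x2d]=0x60, mem[0x25]=0xbb, mem[0x0c]=0xd3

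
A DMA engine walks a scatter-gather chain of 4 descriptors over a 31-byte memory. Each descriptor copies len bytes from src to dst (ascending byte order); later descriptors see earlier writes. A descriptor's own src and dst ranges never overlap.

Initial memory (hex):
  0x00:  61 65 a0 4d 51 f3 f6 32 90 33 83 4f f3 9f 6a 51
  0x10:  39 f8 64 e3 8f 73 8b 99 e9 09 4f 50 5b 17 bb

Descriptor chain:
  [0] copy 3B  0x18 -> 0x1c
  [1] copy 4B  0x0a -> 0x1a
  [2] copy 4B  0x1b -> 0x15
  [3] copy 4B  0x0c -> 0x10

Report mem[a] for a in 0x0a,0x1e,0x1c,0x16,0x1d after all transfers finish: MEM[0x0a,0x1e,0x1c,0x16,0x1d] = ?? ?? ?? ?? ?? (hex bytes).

  after D0: wrote 3B at 0x1c = e9094f
  after D1: wrote 4B at 0x1a = 834ff39f
  after D2: wrote 4B at 0x15 = 4ff39f4f
  after D3: wrote 4B at 0x10 = f39f6a51
query mem[0x0a]=0x83, mem[0x1e]=0x4f, mem[0x1c]=0xf3, mem[0x16]=0xf3, mem[0x1d]=0x9f

MEM[0x0a,0x1e,0x1c,0x16,0x1d] = 83 4f f3 f3 9f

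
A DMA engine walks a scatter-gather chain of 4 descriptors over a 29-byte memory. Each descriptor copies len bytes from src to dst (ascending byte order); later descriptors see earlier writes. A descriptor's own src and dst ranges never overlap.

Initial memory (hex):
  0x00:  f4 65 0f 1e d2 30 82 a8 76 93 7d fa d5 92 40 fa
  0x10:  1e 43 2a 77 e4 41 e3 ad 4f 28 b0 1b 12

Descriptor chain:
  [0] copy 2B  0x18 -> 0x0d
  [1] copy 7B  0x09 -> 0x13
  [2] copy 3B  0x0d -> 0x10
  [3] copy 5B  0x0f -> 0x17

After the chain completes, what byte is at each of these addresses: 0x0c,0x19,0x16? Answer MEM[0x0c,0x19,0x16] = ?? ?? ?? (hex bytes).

D0: mem[0x0d..0x0e] <- [4f 28]
D1: mem[0x13..0x19] <- [93 7d fa d5 4f 28 fa]
D2: mem[0x10..0x12] <- [4f 28 fa]
D3: mem[0x17..0x1b] <- [fa 4f 28 fa 93]
query mem[0x0c]=0xd5, mem[0x19]=0x28, mem[0x16]=0xd5

MEM[0x0c,0x19,0x16] = d5 28 d5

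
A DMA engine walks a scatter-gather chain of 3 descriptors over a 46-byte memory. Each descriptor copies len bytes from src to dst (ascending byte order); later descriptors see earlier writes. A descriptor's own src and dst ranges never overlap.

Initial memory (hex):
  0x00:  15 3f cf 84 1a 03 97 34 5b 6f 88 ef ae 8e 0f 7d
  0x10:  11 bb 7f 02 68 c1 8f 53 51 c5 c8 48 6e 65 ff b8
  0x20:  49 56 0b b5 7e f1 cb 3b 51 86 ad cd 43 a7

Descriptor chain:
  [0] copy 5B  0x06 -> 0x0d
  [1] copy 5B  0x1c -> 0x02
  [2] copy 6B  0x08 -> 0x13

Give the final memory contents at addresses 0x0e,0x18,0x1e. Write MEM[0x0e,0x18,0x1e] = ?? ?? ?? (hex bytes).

MEM[0x0e,0x18,0x1e] = 34 97 ff

[0] 0x06->0x0d len=5 : 97 34 5b 6f 88
[1] 0x1c->0x02 len=5 : 6e 65 ff b8 49
[2] 0x08->0x13 len=6 : 5b 6f 88 ef ae 97
query mem[0x0e]=0x34, mem[0x18]=0x97, mem[0x1e]=0xff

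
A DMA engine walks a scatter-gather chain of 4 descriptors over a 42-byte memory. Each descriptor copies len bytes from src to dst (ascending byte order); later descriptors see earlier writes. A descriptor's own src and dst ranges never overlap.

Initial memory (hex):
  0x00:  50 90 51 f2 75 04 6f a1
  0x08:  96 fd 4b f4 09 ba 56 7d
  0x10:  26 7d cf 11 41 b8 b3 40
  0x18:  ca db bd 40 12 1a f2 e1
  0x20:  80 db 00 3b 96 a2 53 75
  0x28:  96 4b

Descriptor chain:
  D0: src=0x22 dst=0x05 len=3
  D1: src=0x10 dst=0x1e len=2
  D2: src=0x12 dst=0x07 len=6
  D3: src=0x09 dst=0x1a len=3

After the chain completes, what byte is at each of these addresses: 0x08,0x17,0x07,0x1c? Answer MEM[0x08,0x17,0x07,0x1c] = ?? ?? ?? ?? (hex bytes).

[0] 0x22->0x05 len=3 : 00 3b 96
[1] 0x10->0x1e len=2 : 26 7d
[2] 0x12->0x07 len=6 : cf 11 41 b8 b3 40
[3] 0x09->0x1a len=3 : 41 b8 b3
query mem[0x08]=0x11, mem[0x17]=0x40, mem[0x07]=0xcf, mem[0x1c]=0xb3

MEM[0x08,0x17,0x07,0x1c] = 11 40 cf b3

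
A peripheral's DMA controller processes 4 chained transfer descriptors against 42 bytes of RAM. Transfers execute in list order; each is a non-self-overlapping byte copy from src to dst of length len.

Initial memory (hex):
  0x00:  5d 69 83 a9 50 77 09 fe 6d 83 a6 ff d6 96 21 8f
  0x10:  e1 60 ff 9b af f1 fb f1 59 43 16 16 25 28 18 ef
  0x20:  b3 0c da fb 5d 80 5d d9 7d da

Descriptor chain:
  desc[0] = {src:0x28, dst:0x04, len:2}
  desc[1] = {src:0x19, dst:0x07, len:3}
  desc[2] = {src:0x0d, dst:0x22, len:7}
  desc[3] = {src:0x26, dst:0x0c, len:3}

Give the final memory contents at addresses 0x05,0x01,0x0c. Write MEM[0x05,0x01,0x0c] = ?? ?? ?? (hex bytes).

#0 dst[0x04+2] := {0x7d,0xda}
#1 dst[0x07+3] := {0x43,0x16,0x16}
#2 dst[0x22+7] := {0x96,0x21,0x8f,0xe1,0x60,0xff,0x9b}
#3 dst[0x0c+3] := {0x60,0xff,0x9b}
query mem[0x05]=0xda, mem[0x01]=0x69, mem[0x0c]=0x60

MEM[0x05,0x01,0x0c] = da 69 60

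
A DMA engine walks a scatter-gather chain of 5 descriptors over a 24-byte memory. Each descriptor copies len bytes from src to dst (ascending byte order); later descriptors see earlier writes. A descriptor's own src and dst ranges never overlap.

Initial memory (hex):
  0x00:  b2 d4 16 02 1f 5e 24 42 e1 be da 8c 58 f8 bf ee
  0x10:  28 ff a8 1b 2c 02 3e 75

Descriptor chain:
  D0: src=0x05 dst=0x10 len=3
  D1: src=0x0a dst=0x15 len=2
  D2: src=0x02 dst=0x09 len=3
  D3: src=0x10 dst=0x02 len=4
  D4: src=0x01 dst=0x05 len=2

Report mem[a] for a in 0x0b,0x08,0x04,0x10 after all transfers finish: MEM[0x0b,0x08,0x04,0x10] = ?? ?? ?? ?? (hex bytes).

#0 dst[0x10+3] := {0x5e,0x24,0x42}
#1 dst[0x15+2] := {0xda,0x8c}
#2 dst[0x09+3] := {0x16,0x02,0x1f}
#3 dst[0x02+4] := {0x5e,0x24,0x42,0x1b}
#4 dst[0x05+2] := {0xd4,0x5e}
query mem[0x0b]=0x1f, mem[0x08]=0xe1, mem[0x04]=0x42, mem[0x10]=0x5e

MEM[0x0b,0x08,0x04,0x10] = 1f e1 42 5e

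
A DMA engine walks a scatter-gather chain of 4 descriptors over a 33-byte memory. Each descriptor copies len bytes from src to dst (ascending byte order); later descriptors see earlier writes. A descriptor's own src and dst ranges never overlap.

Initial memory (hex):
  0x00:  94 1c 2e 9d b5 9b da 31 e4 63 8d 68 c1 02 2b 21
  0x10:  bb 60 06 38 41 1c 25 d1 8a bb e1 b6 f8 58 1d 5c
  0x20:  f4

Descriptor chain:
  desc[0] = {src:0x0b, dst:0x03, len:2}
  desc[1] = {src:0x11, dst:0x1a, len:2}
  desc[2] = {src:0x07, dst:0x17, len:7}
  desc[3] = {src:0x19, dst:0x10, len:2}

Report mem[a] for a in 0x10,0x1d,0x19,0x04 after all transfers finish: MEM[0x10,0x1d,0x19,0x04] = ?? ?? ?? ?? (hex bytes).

MEM[0x10,0x1d,0x19,0x04] = 63 02 63 c1

D0: mem[0x03..0x04] <- [68 c1]
D1: mem[0x1a..0x1b] <- [60 06]
D2: mem[0x17..0x1d] <- [31 e4 63 8d 68 c1 02]
D3: mem[0x10..0x11] <- [63 8d]
query mem[0x10]=0x63, mem[0x1d]=0x02, mem[0x19]=0x63, mem[0x04]=0xc1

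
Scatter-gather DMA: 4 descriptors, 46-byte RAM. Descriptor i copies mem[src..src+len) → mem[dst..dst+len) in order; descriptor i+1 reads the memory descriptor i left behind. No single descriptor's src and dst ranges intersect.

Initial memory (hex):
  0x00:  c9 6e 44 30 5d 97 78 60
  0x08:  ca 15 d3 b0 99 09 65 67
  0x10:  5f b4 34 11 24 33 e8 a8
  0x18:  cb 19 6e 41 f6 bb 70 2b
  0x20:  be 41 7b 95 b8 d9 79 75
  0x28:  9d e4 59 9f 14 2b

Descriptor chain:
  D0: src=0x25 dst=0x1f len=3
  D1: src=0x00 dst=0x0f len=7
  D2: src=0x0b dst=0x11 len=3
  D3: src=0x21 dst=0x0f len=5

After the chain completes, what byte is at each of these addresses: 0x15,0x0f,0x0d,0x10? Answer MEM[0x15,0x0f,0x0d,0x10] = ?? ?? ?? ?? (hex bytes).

MEM[0x15,0x0f,0x0d,0x10] = 78 75 09 7b

D0: mem[0x1f..0x21] <- [d9 79 75]
D1: mem[0x0f..0x15] <- [c9 6e 44 30 5d 97 78]
D2: mem[0x11..0x13] <- [b0 99 09]
D3: mem[0x0f..0x13] <- [75 7b 95 b8 d9]
query mem[0x15]=0x78, mem[0x0f]=0x75, mem[0x0d]=0x09, mem[0x10]=0x7b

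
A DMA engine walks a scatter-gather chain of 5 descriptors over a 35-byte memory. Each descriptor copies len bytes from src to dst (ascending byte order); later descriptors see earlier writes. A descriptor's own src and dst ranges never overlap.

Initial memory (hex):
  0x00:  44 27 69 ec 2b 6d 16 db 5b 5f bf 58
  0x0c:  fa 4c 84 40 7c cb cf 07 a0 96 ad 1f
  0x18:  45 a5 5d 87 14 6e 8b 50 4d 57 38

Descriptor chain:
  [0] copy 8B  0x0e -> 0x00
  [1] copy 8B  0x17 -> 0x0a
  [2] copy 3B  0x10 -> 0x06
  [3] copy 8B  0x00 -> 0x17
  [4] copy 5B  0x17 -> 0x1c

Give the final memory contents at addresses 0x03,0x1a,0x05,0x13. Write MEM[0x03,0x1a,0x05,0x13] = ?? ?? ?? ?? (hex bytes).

#0 dst[0x00+8] := {0x84,0x40,0x7c,0xcb,0xcf,0x07,0xa0,0x96}
#1 dst[0x0a+8] := {0x1f,0x45,0xa5,0x5d,0x87,0x14,0x6e,0x8b}
#2 dst[0x06+3] := {0x6e,0x8b,0xcf}
#3 dst[0x17+8] := {0x84,0x40,0x7c,0xcb,0xcf,0x07,0x6e,0x8b}
#4 dst[0x1c+5] := {0x84,0x40,0x7c,0xcb,0xcf}
query mem[0x03]=0xcb, mem[0x1a]=0xcb, mem[0x05]=0x07, mem[0x13]=0x07

MEM[0x03,0x1a,0x05,0x13] = cb cb 07 07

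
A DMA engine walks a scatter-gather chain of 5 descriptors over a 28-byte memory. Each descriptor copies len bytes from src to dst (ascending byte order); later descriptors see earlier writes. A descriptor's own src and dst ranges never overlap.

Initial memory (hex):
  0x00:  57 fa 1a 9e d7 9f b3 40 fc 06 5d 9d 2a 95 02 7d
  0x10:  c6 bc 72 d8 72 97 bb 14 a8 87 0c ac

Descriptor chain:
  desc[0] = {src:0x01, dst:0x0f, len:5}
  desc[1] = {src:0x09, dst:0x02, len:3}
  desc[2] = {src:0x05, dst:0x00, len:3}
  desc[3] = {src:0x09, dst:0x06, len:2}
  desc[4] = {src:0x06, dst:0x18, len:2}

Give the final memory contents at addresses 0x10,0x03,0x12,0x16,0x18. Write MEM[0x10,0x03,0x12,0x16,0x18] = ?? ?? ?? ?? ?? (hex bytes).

MEM[0x10,0x03,0x12,0x16,0x18] = 1a 5d d7 bb 06

D0: mem[0x0f..0x13] <- [fa 1a 9e d7 9f]
D1: mem[0x02..0x04] <- [06 5d 9d]
D2: mem[0x00..0x02] <- [9f b3 40]
D3: mem[0x06..0x07] <- [06 5d]
D4: mem[0x18..0x19] <- [06 5d]
query mem[0x10]=0x1a, mem[0x03]=0x5d, mem[0x12]=0xd7, mem[0x16]=0xbb, mem[0x18]=0x06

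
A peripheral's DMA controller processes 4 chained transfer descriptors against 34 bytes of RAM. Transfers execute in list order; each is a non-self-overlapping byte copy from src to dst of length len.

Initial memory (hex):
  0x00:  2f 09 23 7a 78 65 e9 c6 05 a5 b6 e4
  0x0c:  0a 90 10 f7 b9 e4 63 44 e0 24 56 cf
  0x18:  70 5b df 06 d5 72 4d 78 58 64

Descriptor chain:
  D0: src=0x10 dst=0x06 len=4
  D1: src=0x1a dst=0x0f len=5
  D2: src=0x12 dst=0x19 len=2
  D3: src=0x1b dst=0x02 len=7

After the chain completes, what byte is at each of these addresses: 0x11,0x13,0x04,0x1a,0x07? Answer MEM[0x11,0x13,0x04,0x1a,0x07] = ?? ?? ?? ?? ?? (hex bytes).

D0: mem[0x06..0x09] <- [b9 e4 63 44]
D1: mem[0x0f..0x13] <- [df 06 d5 72 4d]
D2: mem[0x19..0x1a] <- [72 4d]
D3: mem[0x02..0x08] <- [06 d5 72 4d 78 58 64]
query mem[0x11]=0xd5, mem[0x13]=0x4d, mem[0x04]=0x72, mem[0x1a]=0x4d, mem[0x07]=0x58

MEM[0x11,0x13,0x04,0x1a,0x07] = d5 4d 72 4d 58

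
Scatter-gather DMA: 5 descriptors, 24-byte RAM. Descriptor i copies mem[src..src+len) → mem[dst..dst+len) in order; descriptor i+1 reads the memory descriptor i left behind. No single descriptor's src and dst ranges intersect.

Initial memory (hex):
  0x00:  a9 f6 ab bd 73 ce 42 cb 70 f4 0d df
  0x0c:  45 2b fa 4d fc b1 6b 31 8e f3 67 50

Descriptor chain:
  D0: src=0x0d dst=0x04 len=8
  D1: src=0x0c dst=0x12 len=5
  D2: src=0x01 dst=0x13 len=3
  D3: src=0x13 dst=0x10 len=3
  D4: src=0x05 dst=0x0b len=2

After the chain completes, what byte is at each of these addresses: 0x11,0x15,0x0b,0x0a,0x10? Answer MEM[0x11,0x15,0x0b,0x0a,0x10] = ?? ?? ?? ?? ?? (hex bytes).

  after D0: wrote 8B at 0x04 = 2bfa4dfcb16b318e
  after D1: wrote 5B at 0x12 = 452bfa4dfc
  after D2: wrote 3B at 0x13 = f6abbd
  after D3: wrote 3B at 0x10 = f6abbd
  after D4: wrote 2B at 0x0b = fa4d
query mem[0x11]=0xab, mem[0x15]=0xbd, mem[0x0b]=0xfa, mem[0x0a]=0x31, mem[0x10]=0xf6

MEM[0x11,0x15,0x0b,0x0a,0x10] = ab bd fa 31 f6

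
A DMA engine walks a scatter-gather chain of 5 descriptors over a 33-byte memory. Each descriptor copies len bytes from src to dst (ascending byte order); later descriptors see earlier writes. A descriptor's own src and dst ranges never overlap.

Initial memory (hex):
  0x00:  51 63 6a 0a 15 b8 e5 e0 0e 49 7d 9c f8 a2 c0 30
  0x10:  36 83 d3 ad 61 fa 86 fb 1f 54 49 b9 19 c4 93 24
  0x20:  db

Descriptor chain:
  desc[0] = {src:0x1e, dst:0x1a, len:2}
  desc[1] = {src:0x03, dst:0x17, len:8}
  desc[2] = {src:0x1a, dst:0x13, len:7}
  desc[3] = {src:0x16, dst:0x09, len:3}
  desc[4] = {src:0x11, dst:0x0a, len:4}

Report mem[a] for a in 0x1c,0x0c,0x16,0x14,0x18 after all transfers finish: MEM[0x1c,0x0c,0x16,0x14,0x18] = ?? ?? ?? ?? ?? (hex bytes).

D0: mem[0x1a..0x1b] <- [93 24]
D1: mem[0x17..0x1e] <- [0a 15 b8 e5 e0 0e 49 7d]
D2: mem[0x13..0x19] <- [e5 e0 0e 49 7d 24 db]
D3: mem[0x09..0x0b] <- [49 7d 24]
D4: mem[0x0a..0x0d] <- [83 d3 e5 e0]
query mem[0x1c]=0x0e, mem[0x0c]=0xe5, mem[0x16]=0x49, mem[0x14]=0xe0, mem[0x18]=0x24

MEM[0x1c,0x0c,0x16,0x14,0x18] = 0e e5 49 e0 24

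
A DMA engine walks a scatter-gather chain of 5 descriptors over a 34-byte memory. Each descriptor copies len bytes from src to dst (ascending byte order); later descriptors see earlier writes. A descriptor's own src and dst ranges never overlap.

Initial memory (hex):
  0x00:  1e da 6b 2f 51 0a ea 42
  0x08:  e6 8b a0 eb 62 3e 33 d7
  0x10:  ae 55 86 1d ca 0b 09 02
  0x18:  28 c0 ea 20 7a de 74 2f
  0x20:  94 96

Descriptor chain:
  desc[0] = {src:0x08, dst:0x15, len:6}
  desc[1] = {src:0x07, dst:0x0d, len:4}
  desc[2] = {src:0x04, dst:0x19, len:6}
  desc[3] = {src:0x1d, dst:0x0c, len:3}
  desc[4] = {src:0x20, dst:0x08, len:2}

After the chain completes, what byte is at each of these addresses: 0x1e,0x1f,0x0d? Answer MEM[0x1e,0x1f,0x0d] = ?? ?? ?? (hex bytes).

[0] 0x08->0x15 len=6 : e6 8b a0 eb 62 3e
[1] 0x07->0x0d len=4 : 42 e6 8b a0
[2] 0x04->0x19 len=6 : 51 0a ea 42 e6 8b
[3] 0x1d->0x0c len=3 : e6 8b 2f
[4] 0x20->0x08 len=2 : 94 96
query mem[0x1e]=0x8b, mem[0x1f]=0x2f, mem[0x0d]=0x8b

MEM[0x1e,0x1f,0x0d] = 8b 2f 8b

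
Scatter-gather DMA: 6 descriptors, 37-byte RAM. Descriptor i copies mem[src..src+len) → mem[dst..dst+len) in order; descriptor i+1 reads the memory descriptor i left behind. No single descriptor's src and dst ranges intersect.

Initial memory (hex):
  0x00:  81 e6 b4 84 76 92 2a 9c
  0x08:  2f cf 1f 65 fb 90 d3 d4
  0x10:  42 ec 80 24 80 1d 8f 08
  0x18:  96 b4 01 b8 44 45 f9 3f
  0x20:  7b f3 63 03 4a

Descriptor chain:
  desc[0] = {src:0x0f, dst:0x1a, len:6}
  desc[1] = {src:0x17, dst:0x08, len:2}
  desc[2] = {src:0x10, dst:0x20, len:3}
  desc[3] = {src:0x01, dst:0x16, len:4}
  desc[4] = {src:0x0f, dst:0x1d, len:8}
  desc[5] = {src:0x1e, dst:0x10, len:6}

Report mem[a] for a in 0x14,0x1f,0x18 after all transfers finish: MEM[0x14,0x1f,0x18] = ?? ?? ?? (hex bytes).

MEM[0x14,0x1f,0x18] = 80 ec 84

  after D0: wrote 6B at 0x1a = d442ec802480
  after D1: wrote 2B at 0x08 = 0896
  after D2: wrote 3B at 0x20 = 42ec80
  after D3: wrote 4B at 0x16 = e6b48476
  after D4: wrote 8B at 0x1d = d442ec8024801de6
  after D5: wrote 6B at 0x10 = 42ec8024801d
query mem[0x14]=0x80, mem[0x1f]=0xec, mem[0x18]=0x84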